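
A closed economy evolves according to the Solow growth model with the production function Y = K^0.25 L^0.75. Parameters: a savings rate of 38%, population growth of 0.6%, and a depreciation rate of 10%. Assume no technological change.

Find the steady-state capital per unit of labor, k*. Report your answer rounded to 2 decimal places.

k* ≈ 5.49

Steady state requires s·f(k) = (n + δ)·k, i.e. s·k^α = (n + δ)·k.
Dividing both sides by k: k^(1−α) = s / (n + δ).
k^0.75 = 0.38 / (0.006 + 0.100) = 0.38 / 0.106 = 3.5849
k* = 3.5849^(1/0.75) ≈ 5.4866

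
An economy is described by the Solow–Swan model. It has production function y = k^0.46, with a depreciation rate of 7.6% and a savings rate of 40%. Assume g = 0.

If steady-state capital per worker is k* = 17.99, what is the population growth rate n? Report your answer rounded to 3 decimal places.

Steady state requires s·f(k) = (n + δ)·k, i.e. s·k^α = (n + δ)·k.
So s / (n + δ) = (k*)^(1−α) = 17.99^0.54 = 4.7612.
Therefore n + δ = s / 4.7612 = 0.40 / 4.7612 = 0.0840, so n = 0.0840 − 0.076 = 0.0080.

n ≈ 0.008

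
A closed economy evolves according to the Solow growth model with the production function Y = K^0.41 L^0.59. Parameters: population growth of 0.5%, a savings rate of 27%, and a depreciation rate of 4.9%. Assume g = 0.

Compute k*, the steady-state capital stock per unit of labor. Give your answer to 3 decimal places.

k* ≈ 15.300

In steady state, investment equals break-even investment: s·k^α = (n + δ)·k.
Rearranging, k^(1−α) = s / (n + δ).
k^0.59 = 0.27 / (0.005 + 0.049) = 0.27 / 0.054 = 5.0000
k* = 5.0000^(1/0.59) ≈ 15.3001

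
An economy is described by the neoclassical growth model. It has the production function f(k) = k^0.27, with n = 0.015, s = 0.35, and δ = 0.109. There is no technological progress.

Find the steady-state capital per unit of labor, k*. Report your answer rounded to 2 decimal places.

k* ≈ 4.14

Steady state requires s·f(k) = (n + δ)·k, i.e. s·k^α = (n + δ)·k.
Rearranging, k^(1−α) = s / (n + δ).
k^0.73 = 0.35 / (0.015 + 0.109) = 0.35 / 0.124 = 2.8226
k* = 2.8226^(1/0.73) ≈ 4.1431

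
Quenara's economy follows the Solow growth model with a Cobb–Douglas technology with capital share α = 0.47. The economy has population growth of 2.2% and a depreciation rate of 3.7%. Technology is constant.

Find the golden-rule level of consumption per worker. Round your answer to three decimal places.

At the golden rule, f'(k) = n + δ, so α·k^(α−1) = n + δ and k_gold = (α/(n + δ))^(1/(1−α)).
k_gold = (0.47/0.059)^(1/0.53) = 7.9661^1.8868 ≈ 50.1730
c_gold = f(k_gold) − (n + δ)·k_gold = 6.2983 − 0.059×50.1730 ≈ 3.3381

c_gold ≈ 3.338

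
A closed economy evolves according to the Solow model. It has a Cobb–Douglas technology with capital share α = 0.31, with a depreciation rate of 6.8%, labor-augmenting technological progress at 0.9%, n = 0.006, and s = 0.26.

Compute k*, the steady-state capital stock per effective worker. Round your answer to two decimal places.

k* ≈ 5.23

Steady state requires s·f(k) = (n + g + δ)·k, i.e. s·k^α = (n + g + δ)·k.
Dividing both sides by k: k^(1−α) = s / (n + g + δ).
k^0.69 = 0.26 / (0.006 + 0.009 + 0.068) = 0.26 / 0.083 = 3.1325
k* = 3.1325^(1/0.69) ≈ 5.2322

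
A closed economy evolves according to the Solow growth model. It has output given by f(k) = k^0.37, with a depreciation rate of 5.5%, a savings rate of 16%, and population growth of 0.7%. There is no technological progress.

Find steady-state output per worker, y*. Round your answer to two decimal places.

At the steady state, Δk = 0, so s·k^α = (n + δ)·k.
Rearranging, k^(1−α) = s / (n + δ).
k^0.63 = 0.16 / (0.007 + 0.055) = 0.16 / 0.062 = 2.5806
k* = 2.5806^(1/0.63) ≈ 4.5032
y* = (k*)^α = 4.5032^0.37 ≈ 1.7450

y* ≈ 1.75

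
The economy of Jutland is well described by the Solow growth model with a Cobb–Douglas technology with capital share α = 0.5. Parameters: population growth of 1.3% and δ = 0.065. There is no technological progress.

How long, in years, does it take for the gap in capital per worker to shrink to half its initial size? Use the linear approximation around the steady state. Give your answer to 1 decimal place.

Near the steady state the convergence rate is λ = (1 − α)(n + δ).
λ = (1 − 0.5) × 0.078 = 0.5 × 0.078 = 0.0390
Half-life = ln 2 / λ = 0.6931 / 0.0390 ≈ 17.77 years

t_½ ≈ 17.8 years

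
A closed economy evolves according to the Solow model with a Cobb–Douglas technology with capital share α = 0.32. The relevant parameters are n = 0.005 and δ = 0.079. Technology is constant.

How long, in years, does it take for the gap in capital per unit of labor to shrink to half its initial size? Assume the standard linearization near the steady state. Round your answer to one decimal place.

about 12.1 years

Near the steady state the convergence rate is λ = (1 − α)(n + δ).
λ = (1 − 0.32) × 0.084 = 0.68 × 0.084 = 0.05712
Half-life = ln 2 / λ = 0.6931 / 0.05712 ≈ 12.13 years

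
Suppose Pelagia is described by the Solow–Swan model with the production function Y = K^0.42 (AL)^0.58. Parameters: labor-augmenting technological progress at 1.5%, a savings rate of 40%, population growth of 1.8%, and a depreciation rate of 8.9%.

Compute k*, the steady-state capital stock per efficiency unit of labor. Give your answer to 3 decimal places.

k* ≈ 7.747

Steady state requires s·f(k) = (n + g + δ)·k, i.e. s·k^α = (n + g + δ)·k.
Dividing both sides by k: k^(1−α) = s / (n + g + δ).
k^0.58 = 0.40 / (0.018 + 0.015 + 0.089) = 0.40 / 0.122 = 3.2787
k* = 3.2787^(1/0.58) ≈ 7.7471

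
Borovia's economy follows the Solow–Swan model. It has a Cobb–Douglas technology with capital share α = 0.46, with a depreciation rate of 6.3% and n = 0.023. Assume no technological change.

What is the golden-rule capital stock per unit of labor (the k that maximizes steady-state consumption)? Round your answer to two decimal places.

The golden rule sets f'(k) = n + δ, i.e. α·k^(α−1) = n + δ.
So k^(1−α) = α / (n + δ) = 0.46 / 0.086 = 5.3488.
k_gold = 5.3488^(1/0.54) ≈ 22.3163

k_gold ≈ 22.32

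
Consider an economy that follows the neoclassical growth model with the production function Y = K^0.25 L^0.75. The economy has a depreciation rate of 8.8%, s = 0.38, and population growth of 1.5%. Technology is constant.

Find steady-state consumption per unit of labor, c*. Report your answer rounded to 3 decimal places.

Steady state requires s·f(k) = (n + δ)·k, i.e. s·k^α = (n + δ)·k.
Rearranging, k^(1−α) = s / (n + δ).
k^0.75 = 0.38 / (0.015 + 0.088) = 0.38 / 0.103 = 3.6893
k* = 3.6893^(1/0.75) ≈ 5.7007
y* = (k*)^α = 5.7007^0.25 ≈ 1.5452
c* = (1 − s)·y* = (1 − 0.38) × 1.5452 ≈ 0.9580

c* = 0.958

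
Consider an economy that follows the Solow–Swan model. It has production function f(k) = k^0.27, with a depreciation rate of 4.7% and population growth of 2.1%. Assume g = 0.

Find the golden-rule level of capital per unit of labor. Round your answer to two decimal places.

k_gold ≈ 6.61

The golden rule sets f'(k) = n + δ, i.e. α·k^(α−1) = n + δ.
So k^(1−α) = α / (n + δ) = 0.27 / 0.068 = 3.9706.
k_gold = 3.9706^(1/0.73) ≈ 6.6123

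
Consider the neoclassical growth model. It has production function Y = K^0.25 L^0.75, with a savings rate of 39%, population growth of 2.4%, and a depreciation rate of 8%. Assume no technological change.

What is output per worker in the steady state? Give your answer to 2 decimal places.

y* = 1.55

Steady state requires s·f(k) = (n + δ)·k, i.e. s·k^α = (n + δ)·k.
Dividing both sides by k: k^(1−α) = s / (n + δ).
k^0.75 = 0.39 / (0.024 + 0.080) = 0.39 / 0.104 = 3.7500
k* = 3.7500^(1/0.75) ≈ 5.8261
y* = (k*)^α = 5.8261^0.25 ≈ 1.5536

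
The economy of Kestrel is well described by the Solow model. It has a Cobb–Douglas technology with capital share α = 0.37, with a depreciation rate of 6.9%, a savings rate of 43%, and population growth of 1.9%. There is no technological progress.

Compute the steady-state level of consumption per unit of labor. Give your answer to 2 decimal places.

c* = 1.45

At the steady state, Δk = 0, so s·k^α = (n + δ)·k.
Dividing both sides by k: k^(1−α) = s / (n + δ).
k^0.63 = 0.43 / (0.019 + 0.069) = 0.43 / 0.088 = 4.8864
k* = 4.8864^(1/0.63) ≈ 12.4060
y* = (k*)^α = 12.4060^0.37 ≈ 2.5389
c* = (1 − s)·y* = (1 − 0.43) × 2.5389 ≈ 1.4472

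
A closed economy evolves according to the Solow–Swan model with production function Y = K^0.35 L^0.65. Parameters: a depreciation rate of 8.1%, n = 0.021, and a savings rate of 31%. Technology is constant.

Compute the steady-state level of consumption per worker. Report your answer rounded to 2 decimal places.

c* = 1.26

Steady state requires s·f(k) = (n + δ)·k, i.e. s·k^α = (n + δ)·k.
Dividing both sides by k: k^(1−α) = s / (n + δ).
k^0.65 = 0.31 / (0.021 + 0.081) = 0.31 / 0.102 = 3.0392
k* = 3.0392^(1/0.65) ≈ 5.5298
y* = (k*)^α = 5.5298^0.35 ≈ 1.8195
c* = (1 − s)·y* = (1 − 0.31) × 1.8195 ≈ 1.2555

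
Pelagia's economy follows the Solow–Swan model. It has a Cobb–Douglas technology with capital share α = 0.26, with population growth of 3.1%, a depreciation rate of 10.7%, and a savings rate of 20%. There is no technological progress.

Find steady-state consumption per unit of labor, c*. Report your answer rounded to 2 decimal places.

c* = 0.91

At the steady state, Δk = 0, so s·k^α = (n + δ)·k.
Rearranging, k^(1−α) = s / (n + δ).
k^0.74 = 0.20 / (0.031 + 0.107) = 0.20 / 0.138 = 1.4493
k* = 1.4493^(1/0.74) ≈ 1.6511
y* = (k*)^α = 1.6511^0.26 ≈ 1.1393
c* = (1 − s)·y* = (1 − 0.20) × 1.1393 ≈ 0.9114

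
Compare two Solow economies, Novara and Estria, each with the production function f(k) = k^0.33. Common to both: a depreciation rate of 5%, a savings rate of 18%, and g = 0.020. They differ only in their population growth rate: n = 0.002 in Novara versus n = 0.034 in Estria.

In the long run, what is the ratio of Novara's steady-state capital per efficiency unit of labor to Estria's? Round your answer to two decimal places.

k*_N / k*_E ≈ 1.73

Steady-state k* = [s/(n + g + δ)]^(1/(1−α)), so the ratio is [ (s_N/(n + g + δ)_N) / (s_E/(n + g + δ)_E) ]^1.4925.
s_N/(n + g + δ)_N = 0.18/0.072 = 2.5000; s_E/(n + g + δ)_E = 0.18/0.104 = 1.7308.
Ratio = (2.5000/1.7308)^1.4925 = 1.4444^1.4925 ≈ 1.7311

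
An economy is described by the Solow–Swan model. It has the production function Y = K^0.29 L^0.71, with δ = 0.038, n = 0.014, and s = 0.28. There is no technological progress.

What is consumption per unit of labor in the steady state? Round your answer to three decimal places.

c* ≈ 1.432

In steady state, investment equals break-even investment: s·k^α = (n + δ)·k.
Dividing both sides by k: k^(1−α) = s / (n + δ).
k^0.71 = 0.28 / (0.014 + 0.038) = 0.28 / 0.052 = 5.3846
k* = 5.3846^(1/0.71) ≈ 10.7101
y* = (k*)^α = 10.7101^0.29 ≈ 1.9890
c* = (1 − s)·y* = (1 − 0.28) × 1.9890 ≈ 1.4321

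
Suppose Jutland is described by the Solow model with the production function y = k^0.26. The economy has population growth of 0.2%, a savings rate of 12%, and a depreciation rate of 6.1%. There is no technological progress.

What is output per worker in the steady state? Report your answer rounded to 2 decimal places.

In steady state, investment equals break-even investment: s·k^α = (n + δ)·k.
Dividing both sides by k: k^(1−α) = s / (n + δ).
k^0.74 = 0.12 / (0.002 + 0.061) = 0.12 / 0.063 = 1.9048
k* = 1.9048^(1/0.74) ≈ 2.3888
y* = (k*)^α = 2.3888^0.26 ≈ 1.2541

y* = 1.25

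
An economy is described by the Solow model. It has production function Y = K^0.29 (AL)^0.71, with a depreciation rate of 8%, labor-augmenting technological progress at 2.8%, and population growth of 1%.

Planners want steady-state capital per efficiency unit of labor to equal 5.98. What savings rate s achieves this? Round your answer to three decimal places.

In steady state, investment equals break-even investment: s·k^α = (n + g + δ)·k.
So s / (n + g + δ) = (k*)^(1−α) = 5.98^0.71 = 3.5601.
Therefore s = 3.5601 × (n + g + δ) = 3.5601 × 0.118 = 0.4201.

s ≈ 0.420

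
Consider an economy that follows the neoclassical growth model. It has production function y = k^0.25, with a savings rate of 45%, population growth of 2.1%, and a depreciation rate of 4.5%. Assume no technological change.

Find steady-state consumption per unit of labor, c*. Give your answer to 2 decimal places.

c* = 1.04

In steady state, investment equals break-even investment: s·k^α = (n + δ)·k.
Rearranging, k^(1−α) = s / (n + δ).
k^0.75 = 0.45 / (0.021 + 0.045) = 0.45 / 0.066 = 6.8182
k* = 6.8182^(1/0.75) ≈ 12.9288
y* = (k*)^α = 12.9288^0.25 ≈ 1.8962
c* = (1 − s)·y* = (1 − 0.45) × 1.8962 ≈ 1.0429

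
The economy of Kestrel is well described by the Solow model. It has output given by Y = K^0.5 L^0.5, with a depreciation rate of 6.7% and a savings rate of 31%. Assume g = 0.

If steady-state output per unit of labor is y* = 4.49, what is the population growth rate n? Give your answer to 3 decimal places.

Steady state requires s·f(k) = (n + δ)·k, i.e. s·k^α = (n + δ)·k.
Since y* = [s/(n + δ)]^(α/(1−α)), we have s/(n + δ) = (y*)^((1−α)/α) = 4.49^1 = 4.4900.
Therefore n + δ = s / 4.4900 = 0.31 / 4.4900 = 0.0690, so n = 0.0690 − 0.067 = 0.0020.

n ≈ 0.002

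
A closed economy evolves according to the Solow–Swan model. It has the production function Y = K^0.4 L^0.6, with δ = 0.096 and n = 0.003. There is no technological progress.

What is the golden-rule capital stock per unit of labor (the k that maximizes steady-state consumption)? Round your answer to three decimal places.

k_gold ≈ 10.250

The golden rule sets f'(k) = n + δ, i.e. α·k^(α−1) = n + δ.
So k^(1−α) = α / (n + δ) = 0.4 / 0.099 = 4.0404.
k_gold = 4.0404^(1/0.6) ≈ 10.2496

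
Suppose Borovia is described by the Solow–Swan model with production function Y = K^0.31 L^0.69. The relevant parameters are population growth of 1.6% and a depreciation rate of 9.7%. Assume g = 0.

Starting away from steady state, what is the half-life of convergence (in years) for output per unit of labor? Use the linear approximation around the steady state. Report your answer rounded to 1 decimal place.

t_½ ≈ 8.9 years

Near the steady state the convergence rate is λ = (1 − α)(n + δ).
λ = (1 − 0.31) × 0.113 = 0.69 × 0.113 = 0.07797
Half-life = ln 2 / λ = 0.6931 / 0.07797 ≈ 8.89 years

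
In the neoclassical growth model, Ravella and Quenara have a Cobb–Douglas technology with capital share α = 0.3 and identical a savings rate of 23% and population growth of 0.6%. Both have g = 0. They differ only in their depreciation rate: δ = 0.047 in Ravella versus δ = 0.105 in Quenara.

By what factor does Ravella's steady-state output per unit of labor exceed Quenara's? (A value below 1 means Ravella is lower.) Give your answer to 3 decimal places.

Steady-state y* = [s/(n + δ)]^(α/(1−α)), so the ratio is [ (s_R/(n + δ)_R) / (s_Q/(n + δ)_Q) ]^0.4286.
s_R/(n + δ)_R = 0.23/0.053 = 4.3396; s_Q/(n + δ)_Q = 0.23/0.111 = 2.0721.
Ratio = (4.3396/2.0721)^0.4286 = 2.0943^0.4286 ≈ 1.3728

ratio ≈ 1.373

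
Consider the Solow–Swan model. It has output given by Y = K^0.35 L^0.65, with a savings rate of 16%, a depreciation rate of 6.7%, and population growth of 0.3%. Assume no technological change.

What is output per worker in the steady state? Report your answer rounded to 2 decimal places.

At the steady state, Δk = 0, so s·k^α = (n + δ)·k.
Rearranging, k^(1−α) = s / (n + δ).
k^0.65 = 0.16 / (0.003 + 0.067) = 0.16 / 0.070 = 2.2857
k* = 2.2857^(1/0.65) ≈ 3.5673
y* = (k*)^α = 3.5673^0.35 ≈ 1.5607

y* = 1.56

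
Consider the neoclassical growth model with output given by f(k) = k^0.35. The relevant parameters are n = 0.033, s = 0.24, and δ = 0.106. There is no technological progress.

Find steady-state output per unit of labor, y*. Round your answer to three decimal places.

In steady state, investment equals break-even investment: s·k^α = (n + δ)·k.
Rearranging, k^(1−α) = s / (n + δ).
k^0.65 = 0.24 / (0.033 + 0.106) = 0.24 / 0.139 = 1.7266
k* = 1.7266^(1/0.65) ≈ 2.3169
y* = (k*)^α = 2.3169^0.35 ≈ 1.3419

y* ≈ 1.342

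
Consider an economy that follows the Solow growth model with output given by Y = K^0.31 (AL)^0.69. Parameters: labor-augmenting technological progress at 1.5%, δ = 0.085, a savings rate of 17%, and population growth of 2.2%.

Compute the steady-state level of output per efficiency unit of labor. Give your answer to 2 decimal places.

Steady state requires s·f(k) = (n + g + δ)·k, i.e. s·k^α = (n + g + δ)·k.
Rearranging, k^(1−α) = s / (n + g + δ).
k^0.69 = 0.17 / (0.022 + 0.015 + 0.085) = 0.17 / 0.122 = 1.3934
k* = 1.3934^(1/0.69) ≈ 1.6174
y* = (k*)^α = 1.6174^0.31 ≈ 1.1607

y* ≈ 1.16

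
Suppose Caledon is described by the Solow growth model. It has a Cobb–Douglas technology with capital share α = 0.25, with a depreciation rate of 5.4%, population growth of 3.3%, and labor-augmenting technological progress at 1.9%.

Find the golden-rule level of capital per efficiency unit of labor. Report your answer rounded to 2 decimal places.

The golden rule sets f'(k) = n + g + δ, i.e. α·k^(α−1) = n + g + δ.
So k^(1−α) = α / (n + g + δ) = 0.25 / 0.106 = 2.3585.
k_gold = 2.3585^(1/0.75) ≈ 3.1394

k_gold ≈ 3.14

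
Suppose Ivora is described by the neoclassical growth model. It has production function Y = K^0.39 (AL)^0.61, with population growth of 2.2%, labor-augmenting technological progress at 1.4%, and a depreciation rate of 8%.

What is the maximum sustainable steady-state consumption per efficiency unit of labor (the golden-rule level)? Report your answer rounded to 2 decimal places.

At the golden rule, f'(k) = n + g + δ, so α·k^(α−1) = n + g + δ and k_gold = (α/(n + g + δ))^(1/(1−α)).
k_gold = (0.39/0.116)^(1/0.61) = 3.3621^1.6393 ≈ 7.2992
c_gold = f(k_gold) − (n + g + δ)·k_gold = 2.1711 − 0.116×7.2992 ≈ 1.3244

c_gold ≈ 1.32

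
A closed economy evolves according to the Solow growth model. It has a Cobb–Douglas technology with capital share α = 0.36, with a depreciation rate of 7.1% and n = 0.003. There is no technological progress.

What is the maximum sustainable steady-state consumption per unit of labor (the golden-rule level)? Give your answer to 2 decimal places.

At the golden rule, f'(k) = n + δ, so α·k^(α−1) = n + δ and k_gold = (α/(n + δ))^(1/(1−α)).
k_gold = (0.36/0.074)^(1/0.64) = 4.8649^1.5625 ≈ 11.8455
c_gold = f(k_gold) − (n + δ)·k_gold = 2.4349 − 0.074×11.8455 ≈ 1.5583

c_gold ≈ 1.56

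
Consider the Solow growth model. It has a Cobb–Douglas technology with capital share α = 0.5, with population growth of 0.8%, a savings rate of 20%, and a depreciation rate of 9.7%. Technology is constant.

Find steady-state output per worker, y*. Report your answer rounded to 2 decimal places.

y* ≈ 1.90

Steady state requires s·f(k) = (n + δ)·k, i.e. s·k^α = (n + δ)·k.
Dividing both sides by k: k^(1−α) = s / (n + δ).
k^0.5 = 0.20 / (0.008 + 0.097) = 0.20 / 0.105 = 1.9048
k* = 1.9048^(1/0.5) ≈ 3.6283
y* = (k*)^α = 3.6283^0.5 ≈ 1.9048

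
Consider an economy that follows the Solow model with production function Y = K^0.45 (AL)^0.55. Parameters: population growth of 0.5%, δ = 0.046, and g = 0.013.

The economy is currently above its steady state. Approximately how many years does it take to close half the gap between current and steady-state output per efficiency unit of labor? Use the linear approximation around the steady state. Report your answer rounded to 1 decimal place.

Near the steady state the convergence rate is λ = (1 − α)(n + g + δ).
λ = (1 − 0.45) × 0.064 = 0.55 × 0.064 = 0.0352
Half-life = ln 2 / λ = 0.6931 / 0.0352 ≈ 19.69 years

t_½ ≈ 19.7 years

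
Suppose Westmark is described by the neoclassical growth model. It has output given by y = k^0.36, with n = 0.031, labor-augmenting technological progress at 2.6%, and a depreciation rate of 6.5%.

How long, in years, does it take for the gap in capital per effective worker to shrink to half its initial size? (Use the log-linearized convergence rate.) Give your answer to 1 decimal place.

half-life ≈ 8.9 years

Near the steady state the convergence rate is λ = (1 − α)(n + g + δ).
λ = (1 − 0.36) × 0.122 = 0.64 × 0.122 = 0.07808
Half-life = ln 2 / λ = 0.6931 / 0.07808 ≈ 8.88 years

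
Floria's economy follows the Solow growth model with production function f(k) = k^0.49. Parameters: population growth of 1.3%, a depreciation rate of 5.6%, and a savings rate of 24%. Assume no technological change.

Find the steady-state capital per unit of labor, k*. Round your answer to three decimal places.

k* ≈ 11.521

In steady state, investment equals break-even investment: s·k^α = (n + δ)·k.
Dividing both sides by k: k^(1−α) = s / (n + δ).
k^0.51 = 0.24 / (0.013 + 0.056) = 0.24 / 0.069 = 3.4783
k* = 3.4783^(1/0.51) ≈ 11.5214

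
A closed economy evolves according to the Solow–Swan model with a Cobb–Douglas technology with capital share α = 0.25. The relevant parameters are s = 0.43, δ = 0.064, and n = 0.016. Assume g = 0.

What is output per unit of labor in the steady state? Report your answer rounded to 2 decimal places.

At the steady state, Δk = 0, so s·k^α = (n + δ)·k.
Dividing both sides by k: k^(1−α) = s / (n + δ).
k^0.75 = 0.43 / (0.016 + 0.064) = 0.43 / 0.080 = 5.3750
k* = 5.3750^(1/0.75) ≈ 9.4154
y* = (k*)^α = 9.4154^0.25 ≈ 1.7517

y* ≈ 1.75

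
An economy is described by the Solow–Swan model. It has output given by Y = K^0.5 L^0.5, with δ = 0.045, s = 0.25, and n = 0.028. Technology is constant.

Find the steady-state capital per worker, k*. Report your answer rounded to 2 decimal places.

k* ≈ 11.73

Steady state requires s·f(k) = (n + δ)·k, i.e. s·k^α = (n + δ)·k.
Dividing both sides by k: k^(1−α) = s / (n + δ).
k^0.5 = 0.25 / (0.028 + 0.045) = 0.25 / 0.073 = 3.4247
k* = 3.4247^(1/0.5) ≈ 11.7286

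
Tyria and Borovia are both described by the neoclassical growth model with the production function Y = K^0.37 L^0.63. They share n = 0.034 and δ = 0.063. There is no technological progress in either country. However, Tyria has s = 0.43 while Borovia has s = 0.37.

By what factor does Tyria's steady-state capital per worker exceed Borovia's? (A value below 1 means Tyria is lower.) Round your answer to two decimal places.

Steady-state k* = [s/(n + δ)]^(1/(1−α)), so the ratio is [ (s_T/(n + δ)_T) / (s_B/(n + δ)_B) ]^1.5873.
s_T/(n + δ)_T = 0.43/0.097 = 4.4330; s_B/(n + δ)_B = 0.37/0.097 = 3.8144.
Ratio = (4.4330/3.8144)^1.5873 = 1.1622^1.5873 ≈ 1.2695

ratio ≈ 1.27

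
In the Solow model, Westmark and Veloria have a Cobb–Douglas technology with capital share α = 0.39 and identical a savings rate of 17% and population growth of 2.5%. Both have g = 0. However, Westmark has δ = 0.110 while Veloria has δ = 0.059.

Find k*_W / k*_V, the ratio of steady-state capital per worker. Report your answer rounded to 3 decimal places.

Steady-state k* = [s/(n + δ)]^(1/(1−α)), so the ratio is [ (s_W/(n + δ)_W) / (s_V/(n + δ)_V) ]^1.6393.
s_W/(n + δ)_W = 0.17/0.135 = 1.2593; s_V/(n + δ)_V = 0.17/0.084 = 2.0238.
Ratio = (1.2593/2.0238)^1.6393 = 0.6222^1.6393 ≈ 0.4594

ratio ≈ 0.459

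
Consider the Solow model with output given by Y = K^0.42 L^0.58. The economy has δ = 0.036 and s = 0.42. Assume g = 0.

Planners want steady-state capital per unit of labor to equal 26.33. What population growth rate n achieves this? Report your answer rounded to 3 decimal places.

Steady state requires s·f(k) = (n + δ)·k, i.e. s·k^α = (n + δ)·k.
So s / (n + δ) = (k*)^(1−α) = 26.33^0.58 = 6.6659.
Therefore n + δ = s / 6.6659 = 0.42 / 6.6659 = 0.0630, so n = 0.0630 − 0.036 = 0.0270.

n ≈ 0.027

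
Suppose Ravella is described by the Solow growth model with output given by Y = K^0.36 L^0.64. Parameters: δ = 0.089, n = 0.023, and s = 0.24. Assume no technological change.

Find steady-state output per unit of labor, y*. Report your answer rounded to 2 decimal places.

y* = 1.54

At the steady state, Δk = 0, so s·k^α = (n + δ)·k.
Dividing both sides by k: k^(1−α) = s / (n + δ).
k^0.64 = 0.24 / (0.023 + 0.089) = 0.24 / 0.112 = 2.1429
k* = 2.1429^(1/0.64) ≈ 3.2900
y* = (k*)^α = 3.2900^0.36 ≈ 1.5353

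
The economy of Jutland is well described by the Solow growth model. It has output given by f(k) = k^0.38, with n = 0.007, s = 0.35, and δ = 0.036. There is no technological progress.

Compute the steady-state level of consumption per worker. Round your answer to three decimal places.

At the steady state, Δk = 0, so s·k^α = (n + δ)·k.
Dividing both sides by k: k^(1−α) = s / (n + δ).
k^0.62 = 0.35 / (0.007 + 0.036) = 0.35 / 0.043 = 8.1395
k* = 8.1395^(1/0.62) ≈ 29.4243
y* = (k*)^α = 29.4243^0.38 ≈ 3.6150
c* = (1 − s)·y* = (1 − 0.35) × 3.6150 ≈ 2.3498

c* ≈ 2.350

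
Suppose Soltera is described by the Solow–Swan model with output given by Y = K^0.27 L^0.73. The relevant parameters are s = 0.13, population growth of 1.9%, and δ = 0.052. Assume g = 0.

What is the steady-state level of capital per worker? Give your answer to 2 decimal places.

k* ≈ 2.29

In steady state, investment equals break-even investment: s·k^α = (n + δ)·k.
Rearranging, k^(1−α) = s / (n + δ).
k^0.73 = 0.13 / (0.019 + 0.052) = 0.13 / 0.071 = 1.8310
k* = 1.8310^(1/0.73) ≈ 2.2901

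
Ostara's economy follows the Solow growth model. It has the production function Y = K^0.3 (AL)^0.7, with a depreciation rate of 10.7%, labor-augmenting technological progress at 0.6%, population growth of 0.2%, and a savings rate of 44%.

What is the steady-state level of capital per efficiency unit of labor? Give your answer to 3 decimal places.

k* ≈ 6.800

In steady state, investment equals break-even investment: s·k^α = (n + g + δ)·k.
Dividing both sides by k: k^(1−α) = s / (n + g + δ).
k^0.7 = 0.44 / (0.002 + 0.006 + 0.107) = 0.44 / 0.115 = 3.8261
k* = 3.8261^(1/0.7) ≈ 6.8000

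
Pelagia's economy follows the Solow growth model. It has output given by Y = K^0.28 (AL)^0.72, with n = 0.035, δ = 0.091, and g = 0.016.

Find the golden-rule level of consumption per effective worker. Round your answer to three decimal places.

At the golden rule, f'(k) = n + g + δ, so α·k^(α−1) = n + g + δ and k_gold = (α/(n + g + δ))^(1/(1−α)).
k_gold = (0.28/0.142)^(1/0.72) = 1.9718^1.3889 ≈ 2.5676
c_gold = f(k_gold) − (n + g + δ)·k_gold = 1.3022 − 0.142×2.5676 ≈ 0.9376

c_gold ≈ 0.938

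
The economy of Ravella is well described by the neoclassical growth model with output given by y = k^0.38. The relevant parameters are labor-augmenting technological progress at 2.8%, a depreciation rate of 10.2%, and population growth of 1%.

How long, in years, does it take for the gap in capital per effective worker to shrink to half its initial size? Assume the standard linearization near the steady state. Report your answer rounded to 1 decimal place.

about 8.0 years

Near the steady state the convergence rate is λ = (1 − α)(n + g + δ).
λ = (1 − 0.38) × 0.140 = 0.62 × 0.140 = 0.0868
Half-life = ln 2 / λ = 0.6931 / 0.0868 ≈ 7.99 years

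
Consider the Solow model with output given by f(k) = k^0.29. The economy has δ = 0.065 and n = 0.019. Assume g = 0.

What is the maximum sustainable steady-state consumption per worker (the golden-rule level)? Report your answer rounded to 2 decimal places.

c_gold ≈ 1.18

At the golden rule, f'(k) = n + δ, so α·k^(α−1) = n + δ and k_gold = (α/(n + δ))^(1/(1−α)).
k_gold = (0.29/0.084)^(1/0.71) = 3.4524^1.4085 ≈ 5.7272
c_gold = f(k_gold) − (n + δ)·k_gold = 1.6588 − 0.084×5.7272 ≈ 1.1777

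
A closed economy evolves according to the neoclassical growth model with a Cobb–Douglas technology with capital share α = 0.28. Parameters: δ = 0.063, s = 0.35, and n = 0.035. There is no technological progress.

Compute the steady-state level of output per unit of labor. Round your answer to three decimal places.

y* = 1.641

Steady state requires s·f(k) = (n + δ)·k, i.e. s·k^α = (n + δ)·k.
Rearranging, k^(1−α) = s / (n + δ).
k^0.72 = 0.35 / (0.035 + 0.063) = 0.35 / 0.098 = 3.5714
k* = 3.5714^(1/0.72) ≈ 5.8591
y* = (k*)^α = 5.8591^0.28 ≈ 1.6406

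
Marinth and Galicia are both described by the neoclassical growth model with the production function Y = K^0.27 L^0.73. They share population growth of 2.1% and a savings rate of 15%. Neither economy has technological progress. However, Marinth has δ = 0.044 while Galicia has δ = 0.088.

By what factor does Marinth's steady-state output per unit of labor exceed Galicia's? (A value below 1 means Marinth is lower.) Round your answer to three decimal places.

y*_M / y*_G ≈ 1.211

Steady-state y* = [s/(n + δ)]^(α/(1−α)), so the ratio is [ (s_M/(n + δ)_M) / (s_G/(n + δ)_G) ]^0.3699.
s_M/(n + δ)_M = 0.15/0.065 = 2.3077; s_G/(n + δ)_G = 0.15/0.109 = 1.3761.
Ratio = (2.3077/1.3761)^0.3699 = 1.6770^0.3699 ≈ 1.2108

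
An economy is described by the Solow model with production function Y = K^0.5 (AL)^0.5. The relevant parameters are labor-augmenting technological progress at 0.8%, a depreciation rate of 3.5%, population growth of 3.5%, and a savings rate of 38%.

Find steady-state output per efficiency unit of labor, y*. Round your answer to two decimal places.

y* ≈ 4.87

Steady state requires s·f(k) = (n + g + δ)·k, i.e. s·k^α = (n + g + δ)·k.
Dividing both sides by k: k^(1−α) = s / (n + g + δ).
k^0.5 = 0.38 / (0.035 + 0.008 + 0.035) = 0.38 / 0.078 = 4.8718
k* = 4.8718^(1/0.5) ≈ 23.7344
y* = (k*)^α = 23.7344^0.5 ≈ 4.8718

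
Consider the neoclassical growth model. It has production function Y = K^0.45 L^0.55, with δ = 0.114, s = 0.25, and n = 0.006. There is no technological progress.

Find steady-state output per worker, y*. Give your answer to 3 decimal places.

y* = 1.823

In steady state, investment equals break-even investment: s·k^α = (n + δ)·k.
Rearranging, k^(1−α) = s / (n + δ).
k^0.55 = 0.25 / (0.006 + 0.114) = 0.25 / 0.120 = 2.0833
k* = 2.0833^(1/0.55) ≈ 3.7979
y* = (k*)^α = 3.7979^0.45 ≈ 1.8230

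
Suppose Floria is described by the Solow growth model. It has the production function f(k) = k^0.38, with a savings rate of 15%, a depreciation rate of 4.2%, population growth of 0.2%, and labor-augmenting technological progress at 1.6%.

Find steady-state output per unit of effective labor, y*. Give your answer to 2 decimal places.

In steady state, investment equals break-even investment: s·k^α = (n + g + δ)·k.
Dividing both sides by k: k^(1−α) = s / (n + g + δ).
k^0.62 = 0.15 / (0.002 + 0.016 + 0.042) = 0.15 / 0.060 = 2.5000
k* = 2.5000^(1/0.62) ≈ 4.3837
y* = (k*)^α = 4.3837^0.38 ≈ 1.7535

y* = 1.75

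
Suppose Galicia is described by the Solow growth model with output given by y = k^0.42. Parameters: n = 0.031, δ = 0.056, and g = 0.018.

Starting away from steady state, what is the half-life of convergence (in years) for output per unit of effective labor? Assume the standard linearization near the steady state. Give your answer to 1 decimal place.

about 11.4 years

Near the steady state the convergence rate is λ = (1 − α)(n + g + δ).
λ = (1 − 0.42) × 0.105 = 0.58 × 0.105 = 0.0609
Half-life = ln 2 / λ = 0.6931 / 0.0609 ≈ 11.38 years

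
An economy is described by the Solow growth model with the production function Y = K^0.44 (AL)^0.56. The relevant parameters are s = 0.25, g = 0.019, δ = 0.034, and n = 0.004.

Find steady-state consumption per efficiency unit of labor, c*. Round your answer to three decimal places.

At the steady state, Δk = 0, so s·k^α = (n + g + δ)·k.
Dividing both sides by k: k^(1−α) = s / (n + g + δ).
k^0.56 = 0.25 / (0.004 + 0.019 + 0.034) = 0.25 / 0.057 = 4.3860
k* = 4.3860^(1/0.56) ≈ 14.0136
y* = (k*)^α = 14.0136^0.44 ≈ 3.1951
c* = (1 − s)·y* = (1 − 0.25) × 3.1951 ≈ 2.3963

c* ≈ 2.396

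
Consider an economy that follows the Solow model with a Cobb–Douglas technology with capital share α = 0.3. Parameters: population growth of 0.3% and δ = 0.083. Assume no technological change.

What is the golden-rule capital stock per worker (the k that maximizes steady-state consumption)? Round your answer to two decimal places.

k_gold ≈ 5.96

The golden rule sets f'(k) = n + δ, i.e. α·k^(α−1) = n + δ.
So k^(1−α) = α / (n + δ) = 0.3 / 0.086 = 3.4884.
k_gold = 3.4884^(1/0.7) ≈ 5.9591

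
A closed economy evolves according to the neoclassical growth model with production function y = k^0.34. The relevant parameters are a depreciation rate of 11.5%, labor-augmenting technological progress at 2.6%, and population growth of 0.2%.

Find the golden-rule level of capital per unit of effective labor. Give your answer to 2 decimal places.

The golden rule sets f'(k) = n + g + δ, i.e. α·k^(α−1) = n + g + δ.
So k^(1−α) = α / (n + g + δ) = 0.34 / 0.143 = 2.3776.
k_gold = 2.3776^(1/0.66) ≈ 3.7146

k_gold ≈ 3.71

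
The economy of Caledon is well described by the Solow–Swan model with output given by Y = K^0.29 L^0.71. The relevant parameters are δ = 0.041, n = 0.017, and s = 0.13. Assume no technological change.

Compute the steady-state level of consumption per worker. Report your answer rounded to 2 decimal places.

c* = 1.21

Steady state requires s·f(k) = (n + δ)·k, i.e. s·k^α = (n + δ)·k.
Rearranging, k^(1−α) = s / (n + δ).
k^0.71 = 0.13 / (0.017 + 0.041) = 0.13 / 0.058 = 2.2414
k* = 2.2414^(1/0.71) ≈ 3.1167
y* = (k*)^α = 3.1167^0.29 ≈ 1.3905
c* = (1 − s)·y* = (1 − 0.13) × 1.3905 ≈ 1.2097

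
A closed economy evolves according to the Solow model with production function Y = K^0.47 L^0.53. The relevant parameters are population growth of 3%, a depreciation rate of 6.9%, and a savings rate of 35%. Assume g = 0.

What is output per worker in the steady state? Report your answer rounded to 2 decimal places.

y* = 3.06

Steady state requires s·f(k) = (n + δ)·k, i.e. s·k^α = (n + δ)·k.
Rearranging, k^(1−α) = s / (n + δ).
k^0.53 = 0.35 / (0.030 + 0.069) = 0.35 / 0.099 = 3.5354
k* = 3.5354^(1/0.53) ≈ 10.8340
y* = (k*)^α = 10.8340^0.47 ≈ 3.0644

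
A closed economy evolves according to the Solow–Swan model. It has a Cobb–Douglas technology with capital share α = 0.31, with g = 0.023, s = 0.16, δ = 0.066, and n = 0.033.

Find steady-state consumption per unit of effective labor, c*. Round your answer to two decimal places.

Steady state requires s·f(k) = (n + g + δ)·k, i.e. s·k^α = (n + g + δ)·k.
Rearranging, k^(1−α) = s / (n + g + δ).
k^0.69 = 0.16 / (0.033 + 0.023 + 0.066) = 0.16 / 0.122 = 1.3115
k* = 1.3115^(1/0.69) ≈ 1.4814
y* = (k*)^α = 1.4814^0.31 ≈ 1.1296
c* = (1 − s)·y* = (1 − 0.16) × 1.1296 ≈ 0.9489

c* ≈ 0.95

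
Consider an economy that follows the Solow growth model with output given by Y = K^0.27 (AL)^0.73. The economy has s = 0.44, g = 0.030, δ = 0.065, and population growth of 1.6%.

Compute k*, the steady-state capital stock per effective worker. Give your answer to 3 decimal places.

At the steady state, Δk = 0, so s·k^α = (n + g + δ)·k.
Rearranging, k^(1−α) = s / (n + g + δ).
k^0.73 = 0.44 / (0.016 + 0.030 + 0.065) = 0.44 / 0.111 = 3.9640
k* = 3.9640^(1/0.73) ≈ 6.5972

k* = 6.597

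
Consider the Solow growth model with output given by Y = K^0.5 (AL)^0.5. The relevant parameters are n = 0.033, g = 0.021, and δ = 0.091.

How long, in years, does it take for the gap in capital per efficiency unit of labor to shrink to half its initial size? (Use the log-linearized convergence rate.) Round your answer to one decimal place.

t_½ ≈ 9.6 years

Near the steady state the convergence rate is λ = (1 − α)(n + g + δ).
λ = (1 − 0.5) × 0.145 = 0.5 × 0.145 = 0.0725
Half-life = ln 2 / λ = 0.6931 / 0.0725 ≈ 9.56 years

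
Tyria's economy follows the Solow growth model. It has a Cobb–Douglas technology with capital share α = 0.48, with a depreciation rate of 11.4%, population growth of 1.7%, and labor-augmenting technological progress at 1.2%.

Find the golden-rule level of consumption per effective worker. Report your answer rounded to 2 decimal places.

c_gold ≈ 1.59

At the golden rule, f'(k) = n + g + δ, so α·k^(α−1) = n + g + δ and k_gold = (α/(n + g + δ))^(1/(1−α)).
k_gold = (0.48/0.143)^(1/0.52) = 3.3566^1.9231 ≈ 10.2650
c_gold = f(k_gold) − (n + g + δ)·k_gold = 3.0581 − 0.143×10.2650 ≈ 1.5902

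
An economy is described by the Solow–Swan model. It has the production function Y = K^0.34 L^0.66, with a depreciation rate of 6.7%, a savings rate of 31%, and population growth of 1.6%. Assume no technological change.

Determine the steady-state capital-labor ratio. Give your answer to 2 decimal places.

k* ≈ 7.36

Steady state requires s·f(k) = (n + δ)·k, i.e. s·k^α = (n + δ)·k.
Rearranging, k^(1−α) = s / (n + δ).
k^0.66 = 0.31 / (0.016 + 0.067) = 0.31 / 0.083 = 3.7349
k* = 3.7349^(1/0.66) ≈ 7.3636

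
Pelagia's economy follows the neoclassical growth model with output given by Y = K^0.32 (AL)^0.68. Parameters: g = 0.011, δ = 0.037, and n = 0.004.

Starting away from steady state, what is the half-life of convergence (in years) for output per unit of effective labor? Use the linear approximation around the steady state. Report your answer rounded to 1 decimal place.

half-life ≈ 19.6 years

Near the steady state the convergence rate is λ = (1 − α)(n + g + δ).
λ = (1 − 0.32) × 0.052 = 0.68 × 0.052 = 0.03536
Half-life = ln 2 / λ = 0.6931 / 0.03536 ≈ 19.60 years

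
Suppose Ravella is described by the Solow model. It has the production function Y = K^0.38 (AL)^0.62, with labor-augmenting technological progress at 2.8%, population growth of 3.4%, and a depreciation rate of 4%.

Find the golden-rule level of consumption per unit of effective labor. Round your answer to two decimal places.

At the golden rule, f'(k) = n + g + δ, so α·k^(α−1) = n + g + δ and k_gold = (α/(n + g + δ))^(1/(1−α)).
k_gold = (0.38/0.102)^(1/0.62) = 3.7255^1.6129 ≈ 8.3419
c_gold = f(k_gold) − (n + g + δ)·k_gold = 2.2391 − 0.102×8.3419 ≈ 1.3882

c_gold ≈ 1.39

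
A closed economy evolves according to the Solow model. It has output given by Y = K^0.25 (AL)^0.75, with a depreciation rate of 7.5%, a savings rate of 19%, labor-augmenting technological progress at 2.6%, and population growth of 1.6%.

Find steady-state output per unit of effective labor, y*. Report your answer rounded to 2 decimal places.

Steady state requires s·f(k) = (n + g + δ)·k, i.e. s·k^α = (n + g + δ)·k.
Dividing both sides by k: k^(1−α) = s / (n + g + δ).
k^0.75 = 0.19 / (0.016 + 0.026 + 0.075) = 0.19 / 0.117 = 1.6239
k* = 1.6239^(1/0.75) ≈ 1.9087
y* = (k*)^α = 1.9087^0.25 ≈ 1.1754

y* = 1.18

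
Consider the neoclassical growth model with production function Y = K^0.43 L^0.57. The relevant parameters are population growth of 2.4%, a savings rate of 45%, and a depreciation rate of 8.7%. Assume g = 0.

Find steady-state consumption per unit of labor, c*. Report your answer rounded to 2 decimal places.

Steady state requires s·f(k) = (n + δ)·k, i.e. s·k^α = (n + δ)·k.
Dividing both sides by k: k^(1−α) = s / (n + δ).
k^0.57 = 0.45 / (0.024 + 0.087) = 0.45 / 0.111 = 4.0541
k* = 4.0541^(1/0.57) ≈ 11.6542
y* = (k*)^α = 11.6542^0.43 ≈ 2.8747
c* = (1 − s)·y* = (1 − 0.45) × 2.8747 ≈ 1.5811

c* = 1.58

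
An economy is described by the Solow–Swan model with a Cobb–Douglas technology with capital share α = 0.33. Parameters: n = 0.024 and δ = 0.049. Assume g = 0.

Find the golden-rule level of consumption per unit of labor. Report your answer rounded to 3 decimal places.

At the golden rule, f'(k) = n + δ, so α·k^(α−1) = n + δ and k_gold = (α/(n + δ))^(1/(1−α)).
k_gold = (0.33/0.073)^(1/0.67) = 4.5205^1.4925 ≈ 9.5031
c_gold = f(k_gold) − (n + δ)·k_gold = 2.1023 − 0.073×9.5031 ≈ 1.4086

c_gold ≈ 1.409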